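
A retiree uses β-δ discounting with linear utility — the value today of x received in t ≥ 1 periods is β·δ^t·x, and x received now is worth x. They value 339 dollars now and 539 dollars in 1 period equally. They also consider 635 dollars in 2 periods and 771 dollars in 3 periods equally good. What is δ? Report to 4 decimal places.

δ ≈ 0.8236

From the later pair, β·δ^2·635 = β·δ^3·771; dividing through, δ = 635/771 = 0.82361.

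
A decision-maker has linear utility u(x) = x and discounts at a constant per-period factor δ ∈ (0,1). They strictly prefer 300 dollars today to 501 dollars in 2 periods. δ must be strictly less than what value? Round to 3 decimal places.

δ < 0.774

Under u(x) = x this choice says 300 > δ^2·501.
Dividing by 501: δ^2 < 0.59880. Both sides are positive, so the square root keeps the direction.
δ < (300/501)^(1/2) ≈ 0.774.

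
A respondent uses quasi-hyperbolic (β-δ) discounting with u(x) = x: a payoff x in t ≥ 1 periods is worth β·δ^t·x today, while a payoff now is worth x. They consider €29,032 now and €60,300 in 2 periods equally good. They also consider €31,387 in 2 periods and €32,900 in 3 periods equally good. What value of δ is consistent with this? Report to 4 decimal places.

The second indifference involves only future payoffs, so β cancels: β·δ^2·31387 = β·δ^3·32900, giving δ = 31387/32900 = 0.95401.

δ ≈ 0.9540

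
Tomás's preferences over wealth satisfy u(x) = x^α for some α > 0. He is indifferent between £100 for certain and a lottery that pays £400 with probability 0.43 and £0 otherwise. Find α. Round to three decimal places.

α ≈ 0.609

Since u(0) = 0, the lottery's EU is 0.43·400^α.
Indifference: 100^α = 0.43·400^α, so (100/400)^α = 0.43.
Taking logs: α·ln(100/400) = ln(0.43), so α = -0.843970 / -1.386294 ≈ 0.609.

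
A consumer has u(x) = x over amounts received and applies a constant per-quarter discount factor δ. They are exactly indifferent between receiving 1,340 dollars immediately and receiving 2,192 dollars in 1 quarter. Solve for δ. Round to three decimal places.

Indifference means u(1340) = δ · u(2192), so δ = u(1340)/u(2192).
With u(x) = x: δ = 1340/2192 = 0.61131.

δ ≈ 0.611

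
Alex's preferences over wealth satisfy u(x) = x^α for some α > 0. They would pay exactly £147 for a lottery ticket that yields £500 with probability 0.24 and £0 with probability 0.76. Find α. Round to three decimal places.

Since u(0) = 0, the lottery's EU is 0.24·500^α.
Setting u(147) equal to that: 147^α = 0.24·500^α ⇒ (147/500)^α = 0.24.
α = ln(0.24) / ln(147/500) = -1.427116/-1.224176 ≈ 1.166.

α ≈ 1.166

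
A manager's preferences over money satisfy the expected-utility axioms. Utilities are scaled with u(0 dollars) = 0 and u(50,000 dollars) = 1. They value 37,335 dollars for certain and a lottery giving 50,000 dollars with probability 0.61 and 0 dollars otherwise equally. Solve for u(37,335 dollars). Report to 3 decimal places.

The indifference gives u(37,335 dollars) = 0.61·u(50,000 dollars) + 0.39·u(0 dollars) = 0.61·1 + 0.39·0 = 0.61.

0.610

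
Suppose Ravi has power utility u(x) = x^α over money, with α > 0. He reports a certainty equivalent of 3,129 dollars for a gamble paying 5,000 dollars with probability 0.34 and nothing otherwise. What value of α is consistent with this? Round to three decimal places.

α ≈ 2.302

The lottery's expected utility is 0.34·u(5000) + 0.66·u(0) = 0.34·5000^α (since u(0) = 0 for α > 0).
Indifference: 3129^α = 0.34·5000^α, so (3129/5000)^α = 0.34.
Take logs: α = ln 0.34 / ln(3129/5000) ≈ 2.30159.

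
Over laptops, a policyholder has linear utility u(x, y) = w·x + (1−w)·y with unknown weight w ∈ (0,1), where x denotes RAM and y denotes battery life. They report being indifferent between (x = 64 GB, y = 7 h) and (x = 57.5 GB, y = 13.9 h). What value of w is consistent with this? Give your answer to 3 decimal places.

w = 0.515

Indifference: w·64 + (1−w)·7 = w·57.5 + (1−w)·13.9.
w·(64−57.5) = (1−w)·(13.9−7), i.e. w·6.5 = (1−w)·6.9.
So w/(1−w) = 6.9/6.5 = 1.0615, giving w = 6.9/(6.5+6.9) = 0.515.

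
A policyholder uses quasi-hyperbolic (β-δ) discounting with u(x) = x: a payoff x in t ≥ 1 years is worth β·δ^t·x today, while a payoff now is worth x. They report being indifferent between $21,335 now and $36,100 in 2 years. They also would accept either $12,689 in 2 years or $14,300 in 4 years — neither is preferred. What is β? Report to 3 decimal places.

The second indifference involves only future payoffs, so β cancels: β·δ^2·12689 = β·δ^4·14300, giving δ^2 = 12689/14300 = 0.88734, so δ = 0.94199.
The first indifference: 21335 = β·δ^2·36100, so β = 21335/(δ^2·36100) = 21335/(0.88734·36100) ≈ 0.666.

β ≈ 0.666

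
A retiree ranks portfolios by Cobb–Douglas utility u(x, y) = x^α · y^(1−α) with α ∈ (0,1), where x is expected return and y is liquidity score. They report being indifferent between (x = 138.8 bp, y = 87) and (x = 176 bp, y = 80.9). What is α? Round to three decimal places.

The Cobb–Douglas utilities coincide, so 138.8^α·87^(1−α) = 176^α·80.9^(1−α).
Rearrange to (138.8/176)^α = (80.9/87)^(1−α) and take logs: α·-0.237450 = (1−α)·-0.072694.
So α/(1−α) = (-0.072694)/(-0.237450) = 0.306144, and α = 0.306144/1.306144 ≈ 0.234.

α ≈ 0.234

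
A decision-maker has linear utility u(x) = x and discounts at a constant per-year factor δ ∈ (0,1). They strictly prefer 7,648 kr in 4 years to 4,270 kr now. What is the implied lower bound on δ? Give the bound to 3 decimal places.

δ > 0.864

The preference means 4270 < δ^4·7648.
Dividing by 7648: δ^4 > 0.55832. Both sides are positive, so the 4th root keeps the direction.
δ > (4270/7648)^(1/4) ≈ 0.864.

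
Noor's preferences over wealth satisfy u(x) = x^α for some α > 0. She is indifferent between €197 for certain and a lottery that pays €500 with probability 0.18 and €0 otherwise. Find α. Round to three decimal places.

Since u(0) = 0, the lottery's EU is 0.18·500^α.
Indifference: 197^α = 0.18·500^α, so (197/500)^α = 0.18.
Take logs: α = ln 0.18 / ln(197/500) ≈ 1.84109.

α ≈ 1.841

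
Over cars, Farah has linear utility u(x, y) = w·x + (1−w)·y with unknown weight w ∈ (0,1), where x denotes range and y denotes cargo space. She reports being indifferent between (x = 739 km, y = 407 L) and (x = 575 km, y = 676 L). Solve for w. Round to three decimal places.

w = 0.621

Indifference: w·739 + (1−w)·407 = w·575 + (1−w)·676.
w·(739−575) = (1−w)·(676−407), i.e. w·164 = (1−w)·269.
So w/(1−w) = 269/164 = 1.6402, giving w = 269/(164+269) = 0.621.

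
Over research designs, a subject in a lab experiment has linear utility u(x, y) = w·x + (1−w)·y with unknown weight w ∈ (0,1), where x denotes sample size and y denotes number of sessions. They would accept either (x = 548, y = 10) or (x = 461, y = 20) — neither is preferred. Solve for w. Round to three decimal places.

u(548,10) = u(461,20) means w·548 + (1−w)·10 = w·461 + (1−w)·20.
Collecting terms: w·87 = (1−w)·10.
The marginal rate of substitution is 10/87, so w = 10/(87+10) = 0.103.

w = 0.103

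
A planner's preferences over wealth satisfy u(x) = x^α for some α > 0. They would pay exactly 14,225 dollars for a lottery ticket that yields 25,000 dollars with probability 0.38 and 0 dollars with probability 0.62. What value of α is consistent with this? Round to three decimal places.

α ≈ 1.716

Since u(0) = 0, the lottery's EU is 0.38·25000^α.
Setting u(14225) equal to that: 14225^α = 0.38·25000^α ⇒ (14225/25000)^α = 0.38.
Taking logs: α·ln(14225/25000) = ln(0.38), so α = -0.967584 / -0.563875 ≈ 1.716.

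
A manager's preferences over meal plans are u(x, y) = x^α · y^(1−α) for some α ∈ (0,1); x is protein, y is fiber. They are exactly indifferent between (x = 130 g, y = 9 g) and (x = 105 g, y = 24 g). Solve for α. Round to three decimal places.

The Cobb–Douglas utilities coincide, so 130^α·9^(1−α) = 105^α·24^(1−α).
Rearrange to (130/105)^α = (24/9)^(1−α) and take logs: α·0.213574 = (1−α)·0.980829.
So α/(1−α) = (0.980829)/(0.213574) = 4.592455, and α = 4.592455/5.592455 ≈ 0.821.

α ≈ 0.821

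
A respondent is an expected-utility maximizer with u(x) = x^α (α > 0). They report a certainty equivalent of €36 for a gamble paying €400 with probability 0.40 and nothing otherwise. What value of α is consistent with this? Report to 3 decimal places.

Since u(0) = 0, the lottery's EU is 0.40·400^α.
Equating: 36^α = 0.40·400^α, i.e. 0.0900^α = 0.40.
Take logs: α = ln 0.40 / ln(36/400) ≈ 0.38053.

α ≈ 0.381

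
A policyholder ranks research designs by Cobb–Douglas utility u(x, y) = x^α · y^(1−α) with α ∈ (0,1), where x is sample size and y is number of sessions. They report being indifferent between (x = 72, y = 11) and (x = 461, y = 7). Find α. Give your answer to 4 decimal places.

Indifference: 72^α · 11^(1−α) = 461^α · 7^(1−α).
(72/461)^α = (7/11)^(1−α); take logs: α·ln(72/461) = (1−α)·ln(7/11), i.e. α·-1.8567319 = (1−α)·-0.4519851.
So α/(1−α) = (-0.4519851)/(-1.8567319) = 0.2434305, and α = 0.2434305/1.2434305 ≈ 0.1958.

α ≈ 0.1958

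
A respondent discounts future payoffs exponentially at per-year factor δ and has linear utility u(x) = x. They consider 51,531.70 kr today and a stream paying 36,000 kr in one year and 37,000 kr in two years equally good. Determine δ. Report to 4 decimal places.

δ ≈ 0.7900

Present value of the stream is 36000·δ + 37000·δ². Indifference gives 36000δ + 37000δ² = 51531.70.
So 37000δ² + 36000δ − 51531.70 = 0.
δ = (−36000 + √(36000² + 4·37000·51531.70)) / (2·37000) = (−36000 + √8922691600.00) / 74000 ≈ 0.7900.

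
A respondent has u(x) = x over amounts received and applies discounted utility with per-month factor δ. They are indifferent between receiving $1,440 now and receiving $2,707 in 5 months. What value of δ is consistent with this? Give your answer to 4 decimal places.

Equating discounted utilities: u(1440) = δ^5·u(2707) ⇒ δ^5 = u(1440)/u(2707).
With u(x) = x: δ^5 = 1440/2707 = 0.53195.
Taking the 5th root: δ = 0.53195^(1/5) ≈ 0.8814.

δ ≈ 0.8814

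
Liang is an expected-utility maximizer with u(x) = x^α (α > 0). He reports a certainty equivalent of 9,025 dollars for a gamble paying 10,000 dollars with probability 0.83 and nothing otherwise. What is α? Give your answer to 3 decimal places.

α ≈ 1.816

EU(lottery) = 0.83·10000^α + 0.17·0 = 0.83·10000^α.
Indifference: 9025^α = 0.83·10000^α, so (9025/10000)^α = 0.83.
α = ln(0.83) / ln(9025/10000) = -0.186330/-0.102587 ≈ 1.816.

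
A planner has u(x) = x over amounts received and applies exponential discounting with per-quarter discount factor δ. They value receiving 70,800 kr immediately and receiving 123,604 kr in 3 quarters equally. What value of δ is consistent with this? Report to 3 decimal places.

δ ≈ 0.830

Indifference means u(70800) = δ^3 · u(123604), so δ^3 = u(70800)/u(123604).
With u(x) = x: δ^3 = 70800/123604 = 0.57280.
Taking the cube root: δ = 0.57280^(1/3) ≈ 0.830.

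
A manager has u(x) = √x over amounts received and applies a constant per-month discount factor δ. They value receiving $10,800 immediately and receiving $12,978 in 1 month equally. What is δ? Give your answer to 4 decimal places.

Equating discounted utilities: u(10800) = δ·u(12978) ⇒ δ = u(10800)/u(12978).
Since u(x) = √x, δ = √(10800/12978) = 0.91224.

δ ≈ 0.9122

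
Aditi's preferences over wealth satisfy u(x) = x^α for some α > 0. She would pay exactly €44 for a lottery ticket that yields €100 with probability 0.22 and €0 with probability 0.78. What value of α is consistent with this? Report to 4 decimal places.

α ≈ 1.8443

Since u(0) = 0, the lottery's EU is 0.22·100^α.
Setting u(44) equal to that: 44^α = 0.22·100^α ⇒ (44/100)^α = 0.22.
α = ln(0.22) / ln(44/100) = -1.5141277/-0.8209806 ≈ 1.8443.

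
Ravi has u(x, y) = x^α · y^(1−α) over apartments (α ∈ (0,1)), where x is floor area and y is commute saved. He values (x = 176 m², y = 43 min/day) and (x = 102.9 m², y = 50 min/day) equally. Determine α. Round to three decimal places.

α ≈ 0.219

The Cobb–Douglas utilities coincide, so 176^α·43^(1−α) = 102.9^α·50^(1−α).
Rearrange to (176/102.9)^α = (50/43)^(1−α) and take logs: α·0.536726 = (1−α)·0.150823.
So α/(1−α) = (0.150823)/(0.536726) = 0.281006, and α = 0.281006/1.281006 ≈ 0.219.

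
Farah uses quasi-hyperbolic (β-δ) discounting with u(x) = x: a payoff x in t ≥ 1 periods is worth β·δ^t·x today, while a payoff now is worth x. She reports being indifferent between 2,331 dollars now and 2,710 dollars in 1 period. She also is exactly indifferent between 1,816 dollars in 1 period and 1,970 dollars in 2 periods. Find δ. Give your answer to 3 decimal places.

δ ≈ 0.922

From the later pair, β·δ^1·1816 = β·δ^2·1970; dividing through, δ = 1816/1970 = 0.92183.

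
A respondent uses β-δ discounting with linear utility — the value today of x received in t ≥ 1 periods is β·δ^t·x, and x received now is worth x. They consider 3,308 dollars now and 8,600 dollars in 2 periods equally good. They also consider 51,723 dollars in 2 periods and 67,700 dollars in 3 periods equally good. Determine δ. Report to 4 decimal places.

From the later pair, β·δ^2·51723 = β·δ^3·67700; dividing through, δ = 51723/67700 = 0.76400.

δ ≈ 0.7640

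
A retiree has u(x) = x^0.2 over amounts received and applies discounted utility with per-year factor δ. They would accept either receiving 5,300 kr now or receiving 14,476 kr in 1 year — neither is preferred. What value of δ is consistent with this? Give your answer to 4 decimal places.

Indifference means u(5300) = δ · u(14476), so δ = u(5300)/u(14476).
With u(x) = x^0.2: δ = 5300^0.2/14476^0.2 = (5300/14476)^0.2 = 0.81795.

δ ≈ 0.8179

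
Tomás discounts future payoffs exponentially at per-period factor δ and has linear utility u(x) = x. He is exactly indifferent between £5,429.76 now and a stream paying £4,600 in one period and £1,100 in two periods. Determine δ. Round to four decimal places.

Present value of the stream is 4600·δ + 1100·δ². Indifference gives 4600δ + 1100δ² = 5429.76.
So 1100δ² + 4600δ − 5429.76 = 0.
δ = (−4600 + √(4600² + 4·1100·5429.76)) / (2·1100) = (−4600 + √45050944.00) / 2200 ≈ 0.9600.

δ ≈ 0.9600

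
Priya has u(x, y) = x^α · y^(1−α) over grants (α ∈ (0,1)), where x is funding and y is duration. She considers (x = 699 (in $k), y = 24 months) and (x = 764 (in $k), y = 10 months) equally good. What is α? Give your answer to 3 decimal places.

The Cobb–Douglas utilities coincide, so 699^α·24^(1−α) = 764^α·10^(1−α).
Rearrange to (699/764)^α = (10/24)^(1−α) and take logs: α·-0.088917 = (1−α)·-0.875469.
Thus α·(-0.964386) = -0.875469, so α = -0.875469/-0.964386 ≈ 0.908.

α ≈ 0.908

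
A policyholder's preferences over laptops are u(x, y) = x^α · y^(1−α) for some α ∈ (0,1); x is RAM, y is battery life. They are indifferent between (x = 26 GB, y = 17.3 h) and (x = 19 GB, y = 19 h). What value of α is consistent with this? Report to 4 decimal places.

α ≈ 0.2301

Indifference: 26^α · 17.3^(1−α) = 19^α · 19^(1−α).
Taking logs: α·ln 26 + (1−α)·ln 17.3 = α·ln 19 + (1−α)·ln 19, i.e. α·0.3136576 = (1−α)·0.0937325.
Thus α·(0.4073901) = 0.0937325, so α = 0.0937325/0.4073901 ≈ 0.2301.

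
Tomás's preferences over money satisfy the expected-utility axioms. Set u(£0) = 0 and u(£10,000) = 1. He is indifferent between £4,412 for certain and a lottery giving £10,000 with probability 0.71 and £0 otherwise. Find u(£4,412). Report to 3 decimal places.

0.710

The indifference gives u(£4,412) = 0.71·u(£10,000) + 0.29·u(£0) = 0.71·1 + 0.29·0 = 0.71.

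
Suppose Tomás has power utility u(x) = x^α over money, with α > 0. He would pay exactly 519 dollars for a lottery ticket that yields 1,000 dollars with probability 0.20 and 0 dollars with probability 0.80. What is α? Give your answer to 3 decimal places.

α ≈ 2.454

EU(lottery) = 0.20·1000^α + 0.80·0 = 0.20·1000^α.
Setting u(519) equal to that: 519^α = 0.20·1000^α ⇒ (519/1000)^α = 0.20.
α = ln(0.20) / ln(519/1000) = -1.609438/-0.655851 ≈ 2.454.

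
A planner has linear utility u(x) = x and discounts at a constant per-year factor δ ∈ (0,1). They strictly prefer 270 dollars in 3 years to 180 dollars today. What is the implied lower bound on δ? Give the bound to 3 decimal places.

δ > 0.874

Comparing present values: 180 < δ^3·270.
Hence δ^3 > 180/270 = 0.66667, and x ↦ x^(1/3) is increasing on (0,∞).
δ > 0.66667^(1/3) = 0.874.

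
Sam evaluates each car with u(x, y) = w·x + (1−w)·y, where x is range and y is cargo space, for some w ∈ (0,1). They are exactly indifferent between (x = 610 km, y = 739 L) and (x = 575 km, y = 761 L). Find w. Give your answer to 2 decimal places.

Equating utilities: w·610 + (1−w)·739 = w·575 + (1−w)·761.
Collecting terms: w·35 = (1−w)·22.
So w/(1−w) = 22/35 = 0.6286, giving w = 22/(35+22) = 0.39.

w = 0.39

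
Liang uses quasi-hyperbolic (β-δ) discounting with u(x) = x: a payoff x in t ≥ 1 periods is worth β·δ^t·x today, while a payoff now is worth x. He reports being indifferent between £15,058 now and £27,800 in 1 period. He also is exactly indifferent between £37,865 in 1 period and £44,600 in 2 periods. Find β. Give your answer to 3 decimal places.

β ≈ 0.638

From the later pair, β·δ^1·37865 = β·δ^2·44600; dividing through, δ = 37865/44600 = 0.84899.
Substituting δ into 15058 = β·δ·27800: β = 15058/(23601.951) ≈ 0.638.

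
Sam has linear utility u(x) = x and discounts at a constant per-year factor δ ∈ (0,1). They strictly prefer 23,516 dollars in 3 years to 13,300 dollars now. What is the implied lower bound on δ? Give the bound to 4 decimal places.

δ > 0.8270

The preference means 13300 < δ^3·23516.
Dividing by 23516: δ^3 > 0.56557. Both sides are positive, so the cube root keeps the direction.
δ > (13300/23516)^(1/3) ≈ 0.8270.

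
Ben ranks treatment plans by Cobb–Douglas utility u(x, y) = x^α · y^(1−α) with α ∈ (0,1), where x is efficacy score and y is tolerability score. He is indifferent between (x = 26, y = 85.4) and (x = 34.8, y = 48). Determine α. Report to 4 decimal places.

The Cobb–Douglas utilities coincide, so 26^α·85.4^(1−α) = 34.8^α·48^(1−α).
Taking logs: α·ln 26 + (1−α)·ln 85.4 = α·ln 34.8 + (1−α)·ln 48, i.e. α·-0.2915208 = (1−α)·-0.5761451.
Thus α·(-0.8676659) = -0.5761451, so α = -0.5761451/-0.8676659 ≈ 0.6640.

α ≈ 0.6640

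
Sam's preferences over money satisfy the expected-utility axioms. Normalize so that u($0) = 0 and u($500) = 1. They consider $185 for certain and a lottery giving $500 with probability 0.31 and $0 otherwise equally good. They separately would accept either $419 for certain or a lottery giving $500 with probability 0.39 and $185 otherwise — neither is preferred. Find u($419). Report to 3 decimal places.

0.579

The first gamble pins u($185): it must equal 0.31·1 + 0.69·0 = 0.31.
Then u($419) = 0.39·u($500) + 0.61·u($185) = 0.39·1.00 + 0.61·0.31 = 0.5791.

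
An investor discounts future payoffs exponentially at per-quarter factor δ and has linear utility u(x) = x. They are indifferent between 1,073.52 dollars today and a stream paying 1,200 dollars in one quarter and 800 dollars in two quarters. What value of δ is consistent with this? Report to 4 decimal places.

Present value of the stream is 1200·δ + 800·δ². Indifference gives 1200δ + 800δ² = 1073.52.
So 800δ² + 1200δ − 1073.52 = 0.
By the quadratic formula (taking the positive root), δ = (−1200 + √4875264.00) / 1600 ≈ 0.6300.

δ ≈ 0.6300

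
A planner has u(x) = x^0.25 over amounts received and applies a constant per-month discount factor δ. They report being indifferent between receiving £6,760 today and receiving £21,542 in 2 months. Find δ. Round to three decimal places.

Indifference means u(6760) = δ^2 · u(21542), so δ^2 = u(6760)/u(21542).
Since u(x) = x^0.25, δ^2 = (6760/21542)^0.25 = 0.31381^0.25 = 0.74845.
Taking the square root: δ = 0.74845^(1/2) ≈ 0.865.

δ ≈ 0.865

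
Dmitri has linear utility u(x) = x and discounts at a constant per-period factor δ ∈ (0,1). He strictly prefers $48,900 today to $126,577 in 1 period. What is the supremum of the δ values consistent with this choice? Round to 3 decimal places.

Under u(x) = x this choice says 48900 > δ·126577.
So δ < 48900/126577 = 0.38633.

δ < 0.386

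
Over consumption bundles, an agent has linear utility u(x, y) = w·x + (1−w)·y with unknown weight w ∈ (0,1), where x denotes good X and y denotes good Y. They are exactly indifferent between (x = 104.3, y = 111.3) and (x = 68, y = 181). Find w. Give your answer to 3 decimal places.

Equating utilities: w·104.3 + (1−w)·111.3 = w·68 + (1−w)·181.
Rearranging, 36.3·w − 69.7·(1−w) = 0.
So w/(1−w) = 69.7/36.3 = 1.9201, giving w = 69.7/(36.3+69.7) = 0.658.

w = 0.658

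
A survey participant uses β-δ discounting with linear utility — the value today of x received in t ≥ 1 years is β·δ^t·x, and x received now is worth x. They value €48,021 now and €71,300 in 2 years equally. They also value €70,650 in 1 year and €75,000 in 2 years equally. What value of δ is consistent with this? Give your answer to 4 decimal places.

δ ≈ 0.9420

The second indifference involves only future payoffs, so β cancels: β·δ^1·70650 = β·δ^2·75000, giving δ = 70650/75000 = 0.94200.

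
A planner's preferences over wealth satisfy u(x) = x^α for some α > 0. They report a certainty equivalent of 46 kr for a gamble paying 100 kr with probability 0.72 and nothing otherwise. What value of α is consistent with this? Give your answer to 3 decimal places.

EU(lottery) = 0.72·100^α + 0.28·0 = 0.72·100^α.
Setting u(46) equal to that: 46^α = 0.72·100^α ⇒ (46/100)^α = 0.72.
α = ln(0.72) / ln(46/100) = -0.328504/-0.776529 ≈ 0.423.

α ≈ 0.423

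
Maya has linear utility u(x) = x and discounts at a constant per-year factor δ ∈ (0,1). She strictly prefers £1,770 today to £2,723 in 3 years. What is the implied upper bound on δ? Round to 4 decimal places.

δ < 0.8662

Under u(x) = x this choice says 1770 > δ^3·2723.
So δ^3 < 1770/2723 = 0.65002; taking the cube root of both positive sides preserves the inequality.
δ < 0.65002^(1/3) = 0.8662.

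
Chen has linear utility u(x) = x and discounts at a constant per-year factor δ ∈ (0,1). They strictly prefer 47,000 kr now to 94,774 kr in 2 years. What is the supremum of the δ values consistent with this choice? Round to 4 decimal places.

δ < 0.7042

Comparing present values: 47000 > δ^2·94774.
Hence δ^2 < 47000/94774 = 0.49592, and x ↦ x^(1/2) is increasing on (0,∞).
δ < 0.49592^(1/2) = 0.7042.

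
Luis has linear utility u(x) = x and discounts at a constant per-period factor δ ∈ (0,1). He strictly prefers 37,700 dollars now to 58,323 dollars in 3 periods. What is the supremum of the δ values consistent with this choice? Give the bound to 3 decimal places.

δ < 0.865

The preference means 37700 > δ^3·58323.
So δ^3 < 37700/58323 = 0.64640; taking the cube root of both positive sides preserves the inequality.
δ < (37700/58323)^(1/3) ≈ 0.865.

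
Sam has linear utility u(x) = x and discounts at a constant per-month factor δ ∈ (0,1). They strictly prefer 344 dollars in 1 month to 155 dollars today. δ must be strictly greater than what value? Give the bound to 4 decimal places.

The preference means 155 < δ·344.
So δ > 155/344 = 0.45058.

δ > 0.4506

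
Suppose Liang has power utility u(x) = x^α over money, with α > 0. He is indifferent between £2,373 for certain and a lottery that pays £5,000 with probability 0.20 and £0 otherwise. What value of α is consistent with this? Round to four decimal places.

α ≈ 2.1595

EU(lottery) = 0.20·5000^α + 0.80·0 = 0.20·5000^α.
Setting u(2373) equal to that: 2373^α = 0.20·5000^α ⇒ (2373/5000)^α = 0.20.
α = ln(0.20) / ln(2373/5000) = -1.6094379/-0.7452829 ≈ 2.1595.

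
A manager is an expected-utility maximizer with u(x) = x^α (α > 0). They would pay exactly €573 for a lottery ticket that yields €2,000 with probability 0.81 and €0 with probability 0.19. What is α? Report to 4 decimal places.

Since u(0) = 0, the lottery's EU is 0.81·2000^α.
Setting u(573) equal to that: 573^α = 0.81·2000^α ⇒ (573/2000)^α = 0.81.
Taking logs: α·ln(573/2000) = ln(0.81), so α = -0.2107210 / -1.2500167 ≈ 0.1686.

α ≈ 0.1686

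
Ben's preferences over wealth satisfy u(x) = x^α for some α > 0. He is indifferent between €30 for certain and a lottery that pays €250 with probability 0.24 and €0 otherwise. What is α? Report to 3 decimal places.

α ≈ 0.673

Since u(0) = 0, the lottery's EU is 0.24·250^α.
Equating: 30^α = 0.24·250^α, i.e. 0.1200^α = 0.24.
Taking logs: α·ln(30/250) = ln(0.24), so α = -1.427116 / -2.120264 ≈ 0.673.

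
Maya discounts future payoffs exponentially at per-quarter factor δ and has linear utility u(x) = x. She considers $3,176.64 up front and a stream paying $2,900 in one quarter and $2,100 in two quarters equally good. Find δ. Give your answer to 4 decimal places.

Present value of the stream is 2900·δ + 2100·δ². Indifference gives 2900δ + 2100δ² = 3176.64.
That is, 2100δ² + 2900δ − 3176.64 = 0, a quadratic in δ.
The positive root is δ = [−2900 + √(2900² + 4·2100·3176.64)] / (2·2100) = (−2900 + 5924.000)/4200 ≈ 0.7200.

δ ≈ 0.7200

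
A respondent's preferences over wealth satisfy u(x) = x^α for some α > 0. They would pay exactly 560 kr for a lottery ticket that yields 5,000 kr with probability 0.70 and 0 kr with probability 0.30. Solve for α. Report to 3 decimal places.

EU(lottery) = 0.70·5000^α + 0.30·0 = 0.70·5000^α.
Indifference: 560^α = 0.70·5000^α, so (560/5000)^α = 0.70.
Take logs: α = ln 0.70 / ln(560/5000) ≈ 0.16292.

α ≈ 0.163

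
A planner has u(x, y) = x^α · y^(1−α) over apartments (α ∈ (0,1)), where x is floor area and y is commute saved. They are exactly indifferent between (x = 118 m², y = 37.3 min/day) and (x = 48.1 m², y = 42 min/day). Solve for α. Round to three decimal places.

α ≈ 0.117

Indifference: 118^α · 37.3^(1−α) = 48.1^α · 42^(1−α).
Rearrange to (118/48.1)^α = (42/37.3)^(1−α) and take logs: α·0.897402 = (1−α)·0.118676.
With A = 0.897402 and B = 0.118676: α·A = (1−α)·B, so α = B/(A+B) = 0.118676/1.016078 ≈ 0.117.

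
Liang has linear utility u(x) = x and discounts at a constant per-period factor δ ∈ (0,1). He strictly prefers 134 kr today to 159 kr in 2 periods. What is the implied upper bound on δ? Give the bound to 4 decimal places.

Under u(x) = x this choice says 134 > δ^2·159.
Dividing by 159: δ^2 < 0.84277. Both sides are positive, so the square root keeps the direction.
δ < (134/159)^(1/2) ≈ 0.9180.

δ < 0.9180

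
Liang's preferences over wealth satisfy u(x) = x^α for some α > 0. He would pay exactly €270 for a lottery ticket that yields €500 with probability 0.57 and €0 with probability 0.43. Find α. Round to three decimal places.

α ≈ 0.912

The lottery's expected utility is 0.57·u(500) + 0.43·u(0) = 0.57·500^α (since u(0) = 0 for α > 0).
Equating: 270^α = 0.57·500^α, i.e. 0.5400^α = 0.57.
α = ln(0.57) / ln(270/500) = -0.562119/-0.616186 ≈ 0.912.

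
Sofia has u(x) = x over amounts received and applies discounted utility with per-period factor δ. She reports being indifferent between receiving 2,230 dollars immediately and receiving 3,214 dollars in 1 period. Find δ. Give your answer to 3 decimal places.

Indifference means u(2230) = δ · u(3214), so δ = u(2230)/u(3214).
With u(x) = x: δ = 2230/3214 = 0.69384.

δ ≈ 0.694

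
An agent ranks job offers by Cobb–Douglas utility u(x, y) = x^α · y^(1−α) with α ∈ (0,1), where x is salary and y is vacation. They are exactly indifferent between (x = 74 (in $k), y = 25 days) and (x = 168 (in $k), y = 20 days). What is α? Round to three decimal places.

α ≈ 0.214

Set the two utilities equal: 74^α·25^(1−α) = 168^α·20^(1−α).
(74/168)^α = (20/25)^(1−α); take logs: α·ln(74/168) = (1−α)·ln(20/25), i.e. α·-0.819899 = (1−α)·-0.223144.
Thus α·(-1.043043) = -0.223144, so α = -0.223144/-1.043043 ≈ 0.214.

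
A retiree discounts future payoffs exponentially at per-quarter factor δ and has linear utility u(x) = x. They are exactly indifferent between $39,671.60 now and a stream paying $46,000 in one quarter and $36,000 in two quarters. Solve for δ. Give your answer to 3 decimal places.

Present value of the stream is 46000·δ + 36000·δ². Indifference gives 46000δ + 36000δ² = 39671.60.
Rearranged: 36000δ² + 46000δ − 39671.60 = 0.
The positive root is δ = [−46000 + √(46000² + 4·36000·39671.60)] / (2·36000) = (−46000 + 88480.000)/72000 ≈ 0.590.

δ ≈ 0.590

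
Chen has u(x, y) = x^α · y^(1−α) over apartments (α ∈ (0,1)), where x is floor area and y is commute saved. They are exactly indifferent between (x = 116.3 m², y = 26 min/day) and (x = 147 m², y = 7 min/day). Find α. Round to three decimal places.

The Cobb–Douglas utilities coincide, so 116.3^α·26^(1−α) = 147^α·7^(1−α).
Rearrange to (116.3/147)^α = (7/26)^(1−α) and take logs: α·-0.234260 = (1−α)·-1.312186.
Thus α·(-1.546446) = -1.312186, so α = -1.312186/-1.546446 ≈ 0.849.

α ≈ 0.849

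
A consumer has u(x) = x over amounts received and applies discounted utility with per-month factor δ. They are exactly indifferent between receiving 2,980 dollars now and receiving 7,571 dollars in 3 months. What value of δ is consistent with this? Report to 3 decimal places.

δ ≈ 0.733

Equating discounted utilities: u(2980) = δ^3·u(7571) ⇒ δ^3 = u(2980)/u(7571).
With u(x) = x: δ^3 = 2980/7571 = 0.39361.
Taking the cube root: δ = 0.39361^(1/3) ≈ 0.733.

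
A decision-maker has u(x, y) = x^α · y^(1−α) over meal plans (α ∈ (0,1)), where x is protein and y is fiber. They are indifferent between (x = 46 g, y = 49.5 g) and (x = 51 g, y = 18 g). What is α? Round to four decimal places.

The Cobb–Douglas utilities coincide, so 46^α·49.5^(1−α) = 51^α·18^(1−α).
(46/51)^α = (18/49.5)^(1−α); take logs: α·ln(46/51) = (1−α)·ln(18/49.5), i.e. α·-0.1031842 = (1−α)·-1.0116009.
With A = -0.1031842 and B = -1.0116009: α·A = (1−α)·B, so α = B/(A+B) = -1.0116009/-1.1147851 ≈ 0.9074.

α ≈ 0.9074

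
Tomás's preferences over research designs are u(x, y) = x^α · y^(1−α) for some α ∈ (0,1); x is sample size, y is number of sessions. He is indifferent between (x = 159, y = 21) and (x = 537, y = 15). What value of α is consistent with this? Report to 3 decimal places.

α ≈ 0.217

Set the two utilities equal: 159^α·21^(1−α) = 537^α·15^(1−α).
(159/537)^α = (15/21)^(1−α); take logs: α·ln(159/537) = (1−α)·ln(15/21), i.e. α·-1.217094 = (1−α)·-0.336472.
With A = -1.217094 and B = -0.336472: α·A = (1−α)·B, so α = B/(A+B) = -0.336472/-1.553566 ≈ 0.217.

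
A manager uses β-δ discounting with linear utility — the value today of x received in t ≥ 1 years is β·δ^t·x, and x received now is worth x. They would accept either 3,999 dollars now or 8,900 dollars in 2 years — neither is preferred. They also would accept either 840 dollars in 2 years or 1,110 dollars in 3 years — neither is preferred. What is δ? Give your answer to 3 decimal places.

δ ≈ 0.757

From the later pair, β·δ^2·840 = β·δ^3·1110; dividing through, δ = 840/1110 = 0.75676.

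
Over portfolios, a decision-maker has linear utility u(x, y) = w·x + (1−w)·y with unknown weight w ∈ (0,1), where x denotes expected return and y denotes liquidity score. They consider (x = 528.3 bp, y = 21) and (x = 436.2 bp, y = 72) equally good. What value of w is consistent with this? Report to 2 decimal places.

Indifference: w·528.3 + (1−w)·21 = w·436.2 + (1−w)·72.
Rearranging, 92.1·w − 51·(1−w) = 0.
So w/(1−w) = 51/92.1 = 0.5537, giving w = 51/(92.1+51) = 0.36.

w = 0.36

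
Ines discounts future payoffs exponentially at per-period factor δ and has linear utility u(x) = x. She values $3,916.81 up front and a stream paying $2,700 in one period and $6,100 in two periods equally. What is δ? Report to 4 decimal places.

Equating present values: 3916.81 = 2700δ + 6100δ².
That is, 6100δ² + 2700δ − 3916.81 = 0, a quadratic in δ.
The positive root is δ = [−2700 + √(2700² + 4·6100·3916.81)] / (2·6100) = (−2700 + 10142.000)/12200 ≈ 0.6100.

δ ≈ 0.6100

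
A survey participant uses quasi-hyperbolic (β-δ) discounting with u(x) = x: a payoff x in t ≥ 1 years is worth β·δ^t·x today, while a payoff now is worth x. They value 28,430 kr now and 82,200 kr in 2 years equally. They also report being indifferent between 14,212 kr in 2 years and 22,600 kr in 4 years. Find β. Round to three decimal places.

Both payoffs in the second observation are in the future, so β drops out: δ^2·14212 = δ^4·22600 ⇒ δ^2 = 14212/22600 = 0.62885, so δ = 0.79300.
Substituting δ into 28430 = β·δ^2·82200: β = 28430/(51691.434) ≈ 0.550.

β ≈ 0.550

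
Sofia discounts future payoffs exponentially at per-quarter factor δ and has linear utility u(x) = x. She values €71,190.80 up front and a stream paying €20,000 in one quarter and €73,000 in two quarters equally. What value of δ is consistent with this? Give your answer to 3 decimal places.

Equating present values: 71190.80 = 20000δ + 73000δ².
So 73000δ² + 20000δ − 71190.80 = 0.
δ = (−20000 + √(20000² + 4·73000·71190.80)) / (2·73000) = (−20000 + √21187713600.00) / 146000 ≈ 0.860.

δ ≈ 0.860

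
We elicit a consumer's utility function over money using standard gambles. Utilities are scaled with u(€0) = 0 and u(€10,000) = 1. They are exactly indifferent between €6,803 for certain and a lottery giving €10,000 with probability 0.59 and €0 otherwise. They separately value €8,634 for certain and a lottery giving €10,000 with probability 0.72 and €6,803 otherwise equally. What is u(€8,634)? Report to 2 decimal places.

0.89

First, u(€6,803) = 0.59·u(€10,000) + 0.41·u(€0) = 0.59.
Then u(€8,634) = 0.72·u(€10,000) + 0.28·u(€6,803) = 0.72·1.00 + 0.28·0.59 = 0.8852.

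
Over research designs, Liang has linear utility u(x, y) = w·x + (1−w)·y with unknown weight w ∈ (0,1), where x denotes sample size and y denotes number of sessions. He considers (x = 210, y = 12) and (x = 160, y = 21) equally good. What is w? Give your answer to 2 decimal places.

w = 0.15

Equating utilities: w·210 + (1−w)·12 = w·160 + (1−w)·21.
w·(210−160) = (1−w)·(21−12), i.e. w·50 = (1−w)·9.
Hence w = 9/(50+9) = 9/59 = 0.15.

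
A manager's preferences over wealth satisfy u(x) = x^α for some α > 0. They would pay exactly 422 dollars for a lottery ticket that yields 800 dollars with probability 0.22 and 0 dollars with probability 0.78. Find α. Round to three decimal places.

The lottery's expected utility is 0.22·u(800) + 0.78·u(0) = 0.22·800^α (since u(0) = 0 for α > 0).
Setting u(422) equal to that: 422^α = 0.22·800^α ⇒ (422/800)^α = 0.22.
Taking logs: α·ln(422/800) = ln(0.22), so α = -1.514128 / -0.639606 ≈ 2.367.

α ≈ 2.367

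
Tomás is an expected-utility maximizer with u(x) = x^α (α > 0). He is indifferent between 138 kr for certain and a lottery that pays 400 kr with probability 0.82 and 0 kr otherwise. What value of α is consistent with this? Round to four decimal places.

The lottery's expected utility is 0.82·u(400) + 0.18·u(0) = 0.82·400^α (since u(0) = 0 for α > 0).
Setting u(138) equal to that: 138^α = 0.82·400^α ⇒ (138/400)^α = 0.82.
Taking logs: α·ln(138/400) = ln(0.82), so α = -0.1984509 / -1.0642109 ≈ 0.1865.

α ≈ 0.1865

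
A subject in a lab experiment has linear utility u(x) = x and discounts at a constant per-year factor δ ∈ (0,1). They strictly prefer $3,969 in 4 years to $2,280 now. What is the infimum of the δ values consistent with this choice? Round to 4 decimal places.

δ > 0.8706

Under u(x) = x this choice says 2280 < δ^4·3969.
Dividing by 3969: δ^4 > 0.57445. Both sides are positive, so the 4th root keeps the direction.
δ > (2280/3969)^(1/4) ≈ 0.8706.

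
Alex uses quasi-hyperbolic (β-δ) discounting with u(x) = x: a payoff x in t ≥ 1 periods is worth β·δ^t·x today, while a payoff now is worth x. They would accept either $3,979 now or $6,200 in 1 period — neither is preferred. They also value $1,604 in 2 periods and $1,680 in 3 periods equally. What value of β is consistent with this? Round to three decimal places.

β ≈ 0.672

The second indifference involves only future payoffs, so β cancels: β·δ^2·1604 = β·δ^3·1680, giving δ = 1604/1680 = 0.95476.
Now use the now-vs-future pair: 3979 = β·δ·6200 gives β = 3979/(0.95476·6200) ≈ 0.672.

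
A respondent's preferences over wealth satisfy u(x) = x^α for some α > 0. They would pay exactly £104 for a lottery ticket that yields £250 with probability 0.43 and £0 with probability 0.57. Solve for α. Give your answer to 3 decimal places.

α ≈ 0.962

The lottery's expected utility is 0.43·u(250) + 0.57·u(0) = 0.43·250^α (since u(0) = 0 for α > 0).
Indifference: 104^α = 0.43·250^α, so (104/250)^α = 0.43.
Take logs: α = ln 0.43 / ln(104/250) ≈ 0.96226.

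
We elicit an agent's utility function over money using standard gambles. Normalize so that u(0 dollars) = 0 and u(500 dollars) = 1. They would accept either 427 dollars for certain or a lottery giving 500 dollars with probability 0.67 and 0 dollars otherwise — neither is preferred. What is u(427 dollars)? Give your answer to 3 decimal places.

u(427 dollars) equals the lottery's expected utility: 0.67·1 + 0.33·0 = 0.67.

0.670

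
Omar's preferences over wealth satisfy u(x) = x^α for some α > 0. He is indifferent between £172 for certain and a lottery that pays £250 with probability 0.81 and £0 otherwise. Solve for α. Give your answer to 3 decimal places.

Since u(0) = 0, the lottery's EU is 0.81·250^α.
Equating: 172^α = 0.81·250^α, i.e. 0.6880^α = 0.81.
Taking logs: α·ln(172/250) = ln(0.81), so α = -0.210721 / -0.373966 ≈ 0.563.

α ≈ 0.563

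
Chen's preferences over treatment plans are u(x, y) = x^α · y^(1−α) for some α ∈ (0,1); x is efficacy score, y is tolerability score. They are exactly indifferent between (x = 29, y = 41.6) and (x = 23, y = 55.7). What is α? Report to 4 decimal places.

α ≈ 0.5574

The Cobb–Douglas utilities coincide, so 29^α·41.6^(1−α) = 23^α·55.7^(1−α).
Rearrange to (29/23)^α = (55.7/41.6)^(1−α) and take logs: α·0.2318016 = (1−α)·0.2918800.
With A = 0.2318016 and B = 0.2918800: α·A = (1−α)·B, so α = B/(A+B) = 0.2918800/0.5236816 ≈ 0.5574.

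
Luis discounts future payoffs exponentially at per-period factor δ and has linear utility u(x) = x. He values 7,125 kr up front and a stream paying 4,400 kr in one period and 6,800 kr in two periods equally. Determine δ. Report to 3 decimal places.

The stream is worth 4400δ + 6800δ² today, so 4400δ + 6800δ² = 7125.
So 6800δ² + 4400δ − 7125 = 0.
By the quadratic formula (taking the positive root), δ = (−4400 + √213160000.00) / 13600 ≈ 0.750.

δ ≈ 0.750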